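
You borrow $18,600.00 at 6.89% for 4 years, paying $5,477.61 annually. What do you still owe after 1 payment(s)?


Formula: Balance = PV*(1+r)^k - PMT*((1+r)^k - 1)/r
Growth: (1 + 0.0689)^1 = 1.0689
Accumulated factor: ((1+r)^k - 1)/r = 1.0
Balance = $18,600.00 * 1.0689 - $5,477.61 * 1.0
Balance = $14,403.93

$14,403.93


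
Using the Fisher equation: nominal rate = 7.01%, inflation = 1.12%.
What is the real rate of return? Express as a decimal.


Formula: (1 + r_real) = (1 + r_nom) / (1 + inflation)
Substituting: (1 + r_real) = 1.0701 / 1.0112
(1 + r_real) = 1.058248
r_real = 1.058248 - 1 = 0.058248

0.058248


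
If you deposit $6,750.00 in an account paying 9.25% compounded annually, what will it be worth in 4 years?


Formula: FV = P * (1 + r)^n
Substituting: FV = $6,750.00 * (1 + 0.0925)^4
Growth factor: (1.0925)^4 = 1.424577
FV = $6,750.00 * 1.424577 = $9,615.89

$9,615.89


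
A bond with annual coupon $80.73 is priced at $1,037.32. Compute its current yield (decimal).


Formula: Current yield = annual coupon / price
Substituting: CY = $80.73 / $1,037.32
CY = 0.077826

0.077826


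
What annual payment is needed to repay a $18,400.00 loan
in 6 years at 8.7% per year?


Formula: PMT = PV * r / (1 - (1+r)^(-n))
Denominator: 1 - (1 + 0.087)^(-6) = 0.393791
Numerator: $18,400.00 * 0.087 = 1600.8
PMT = 1600.8 / 0.393791 = $4,065.11

$4,065.11


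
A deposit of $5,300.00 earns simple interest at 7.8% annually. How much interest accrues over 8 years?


Formula: I = P * r * t
Substituting: I = $5,300.00 * 0.078 * 8
Step: I = $5,300.00 * 0.624
I = $3,307.20

$3,307.20


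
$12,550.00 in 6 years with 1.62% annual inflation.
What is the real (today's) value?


Formula: Real value = nominal / (1 + inflation)^years
Price level: (1 + 0.0162)^6 = 1.101223
Real value = $12,550.00 / 1.101223 = $11,396.42

$11,396.42


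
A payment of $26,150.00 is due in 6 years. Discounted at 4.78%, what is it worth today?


Formula: PV = FV / (1 + r)^n
Substituting: PV = $26,150.00 / (1 + 0.0478)^6
Discount factor: (1.0478)^6 = 1.323337
PV = $26,150.00 / 1.323337 = $19,760.65

$19,760.65


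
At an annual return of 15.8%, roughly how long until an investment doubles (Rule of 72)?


Formula: Years ≈ 72 / r
Substituting: Years ≈ 72 / 15.8
Years ≈ 4.6

4.6 years


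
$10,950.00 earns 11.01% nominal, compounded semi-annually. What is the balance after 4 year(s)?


Formula: FV = P * (1 + r/m)^(m*t)
Period rate: r/m = 0.1101 / 2 = 0.05505
Total periods: m*t = 2 * 4 = 8
Growth factor: (1 + 0.05505)^8 = 1.535268
FV = $10,950.00 * 1.535268 = $16,811.19

$16,811.19


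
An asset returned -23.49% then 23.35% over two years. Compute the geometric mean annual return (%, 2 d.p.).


Formula: Geometric mean = ((1+r1)*(1+r2))^(1/2) - 1
Product: (1 + -0.2349) * (1 + 0.2335) = 0.7651 * 1.2335 = 0.943751
Square root: 0.943751^0.5 = 0.971468
Geometric mean = 0.971468 - 1 = -0.028532
As percentage: -2.85%

-2.85%


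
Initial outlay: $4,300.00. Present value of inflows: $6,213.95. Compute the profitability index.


Formula: PI = PV(cash flows) / initial investment
Substituting: PI = $6,213.95 / $4,300.00
PI = 1.4451

1.4451


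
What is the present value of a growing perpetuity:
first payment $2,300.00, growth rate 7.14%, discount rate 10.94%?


Formula: PV = C / (r - g)
Spread: r - g = 0.1094 - 0.0714 = 0.038
Substituting: PV = $2,300.00 / 0.038
PV = $60,526.32

$60,526.32


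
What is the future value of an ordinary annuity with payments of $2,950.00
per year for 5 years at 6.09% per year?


Formula: FV = PMT * ((1+r)^n - 1) / r
Growth factor: (1 + 0.0609)^5 = 1.343916
Numerator: 1.343916 - 1 = 0.343916
FV = $2,950.00 * 0.343916 / 0.0609 = $16,659.33

$16,659.33


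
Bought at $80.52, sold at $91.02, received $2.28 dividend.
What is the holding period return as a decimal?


Formula: HPR = (P1 - P0 + D) / P0
Gain: $91.02 - $80.52 + $2.28 = $12.78
HPR = $12.78 / $80.52 = 0.1587

0.1587


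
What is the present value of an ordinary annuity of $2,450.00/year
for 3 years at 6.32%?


Formula: PV = PMT * (1 - (1+r)^(-n)) / r
Discount factor: (1 + 0.0632)^(-3) = 0.832061
Bracket: 1 - 0.832061 = 0.167939
PV = $2,450.00 * 0.167939 / 0.0632 = $6,510.30

$6,510.30


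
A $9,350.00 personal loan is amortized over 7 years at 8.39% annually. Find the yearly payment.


Formula: PMT = PV * r / (1 - (1+r)^(-n))
Denominator: 1 - (1 + 0.0839)^(-7) = 0.431048
Numerator: $9,350.00 * 0.0839 = 784.465
PMT = 784.465 / 0.431048 = $1,819.90

$1,819.90


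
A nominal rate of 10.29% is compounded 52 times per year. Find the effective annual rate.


Formula: EAR = (1 + r/m)^m - 1
Period rate: r/m = 0.1029 / 52 = 0.001979
Compounding: (1 + 0.001979)^52 = 1.108268
EAR = 1.108268 - 1 = 0.108268

0.108268


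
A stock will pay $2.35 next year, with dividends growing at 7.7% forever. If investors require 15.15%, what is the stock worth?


Formula: P = D1 / (r - g)
Spread: r - g = 0.1515 - 0.077 = 0.0745
Substituting: P = $2.35 / 0.0745
P = $31.54

$31.54


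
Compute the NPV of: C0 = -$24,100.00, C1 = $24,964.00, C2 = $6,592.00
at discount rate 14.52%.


Formula: NPV = C0 + C1/(1+r) + C2/(1+r)^2
Discount C1: $24,964.00 / (1 + 0.1452) = $21,798.81
Discount C2: $6,592.00 / (1 + 0.1452)^2 = $5,026.37
NPV = -$24,100.00 + $21,798.81 + $5,026.37 = $2,725.18

$2,725.18


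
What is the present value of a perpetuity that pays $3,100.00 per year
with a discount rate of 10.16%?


Formula: PV = C / r
Substituting: PV = $3,100.00 / 0.1016
PV = $30,511.81

$30,511.81


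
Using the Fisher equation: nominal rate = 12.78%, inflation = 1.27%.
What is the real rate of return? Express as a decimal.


Formula: (1 + r_real) = (1 + r_nom) / (1 + inflation)
Substituting: (1 + r_real) = 1.1278 / 1.0127
(1 + r_real) = 1.113657
r_real = 1.113657 - 1 = 0.113657

0.113657


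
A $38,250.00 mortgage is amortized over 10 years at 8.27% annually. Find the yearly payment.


Formula: PMT = PV * r / (1 - (1+r)^(-n))
Denominator: 1 - (1 + 0.0827)^(-10) = 0.548229
Numerator: $38,250.00 * 0.0827 = 3163.275
PMT = 3163.275 / 0.548229 = $5,769.99

$5,769.99


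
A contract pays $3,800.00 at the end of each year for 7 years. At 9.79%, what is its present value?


Formula: PV = PMT * (1 - (1+r)^(-n)) / r
Discount factor: (1 + 0.0979)^(-7) = 0.520068
Bracket: 1 - 0.520068 = 0.479932
PV = $3,800.00 * 0.479932 / 0.0979 = $18,628.60

$18,628.60


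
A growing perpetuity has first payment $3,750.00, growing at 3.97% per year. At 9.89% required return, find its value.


Formula: PV = C / (r - g)
Spread: r - g = 0.0989 - 0.0397 = 0.0592
Substituting: PV = $3,750.00 / 0.0592
PV = $63,344.59

$63,344.59


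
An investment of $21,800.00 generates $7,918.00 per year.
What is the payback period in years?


Formula: Payback = investment / annual cash flow
Substituting: Payback = $21,800.00 / $7,918.00
Payback = 2.7532 years

2.7532 years


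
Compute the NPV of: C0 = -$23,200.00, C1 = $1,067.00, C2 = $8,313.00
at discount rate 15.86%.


Formula: NPV = C0 + C1/(1+r) + C2/(1+r)^2
Discount C1: $1,067.00 / (1 + 0.1586) = $920.94
Discount C2: $8,313.00 / (1 + 0.1586)^2 = $6,192.85
NPV = -$23,200.00 + $920.94 + $6,192.85 = -$16,086.21

-$16,086.21


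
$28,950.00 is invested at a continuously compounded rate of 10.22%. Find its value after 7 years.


Formula: FV = P * e^(r*t)
Exponent: r*t = 0.1022 * 7 = 0.7154
e^(0.7154) = 2.045005
FV = $28,950.00 * 2.045005 = $59,202.88

$59,202.88


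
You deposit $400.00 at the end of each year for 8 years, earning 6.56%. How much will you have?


Formula: FV = PMT * ((1+r)^n - 1) / r
Growth factor: (1 + 0.0656)^8 = 1.66247
Numerator: 1.66247 - 1 = 0.66247
FV = $400.00 * 0.66247 / 0.0656 = $4,039.45

$4,039.45


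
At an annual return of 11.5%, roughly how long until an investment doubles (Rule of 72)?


Formula: Years ≈ 72 / r
Substituting: Years ≈ 72 / 11.5
Years ≈ 6.3

6.3 years


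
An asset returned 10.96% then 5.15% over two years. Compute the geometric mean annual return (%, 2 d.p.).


Formula: Geometric mean = ((1+r1)*(1+r2))^(1/2) - 1
Product: (1 + 0.1096) * (1 + 0.0515) = 1.1096 * 1.0515 = 1.166744
Square root: 1.166744^0.5 = 1.080159
Geometric mean = 1.080159 - 1 = 0.080159
As percentage: 8.02%

8.02%


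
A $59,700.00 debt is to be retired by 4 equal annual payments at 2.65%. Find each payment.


Formula: PMT = PV * r / (1 - (1+r)^(-n))
Denominator: 1 - (1 + 0.0265)^(-4) = 0.099333
Numerator: $59,700.00 * 0.0265 = 1582.05
PMT = 1582.05 / 0.099333 = $15,926.71

$15,926.71


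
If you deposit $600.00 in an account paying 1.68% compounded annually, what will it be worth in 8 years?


Formula: FV = P * (1 + r)^n
Substituting: FV = $600.00 * (1 + 0.0168)^8
Growth factor: (1.0168)^8 = 1.142574
FV = $600.00 * 1.142574 = $685.54

$685.54


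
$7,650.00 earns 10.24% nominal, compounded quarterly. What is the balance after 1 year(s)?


Formula: FV = P * (1 + r/m)^(m*t)
Period rate: r/m = 0.1024 / 4 = 0.0256
Total periods: m*t = 4 * 1 = 4
Growth factor: (1 + 0.0256)^4 = 1.1064
FV = $7,650.00 * 1.1064 = $8,463.96

$8,463.96


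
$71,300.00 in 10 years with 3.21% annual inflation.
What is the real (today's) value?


Formula: Real value = nominal / (1 + inflation)^years
Price level: (1 + 0.0321)^10 = 1.371569
Real value = $71,300.00 / 1.371569 = $51,984.25

$51,984.25


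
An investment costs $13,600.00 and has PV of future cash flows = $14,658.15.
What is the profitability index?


Formula: PI = PV(cash flows) / initial investment
Substituting: PI = $14,658.15 / $13,600.00
PI = 1.0778

1.0778


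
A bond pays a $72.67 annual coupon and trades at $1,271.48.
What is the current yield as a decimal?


Formula: Current yield = annual coupon / price
Substituting: CY = $72.67 / $1,271.48
CY = 0.057154

0.057154


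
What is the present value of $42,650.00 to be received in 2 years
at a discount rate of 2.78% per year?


Formula: PV = FV / (1 + r)^n
Substituting: PV = $42,650.00 / (1 + 0.0278)^2
Discount factor: (1.0278)^2 = 1.056373
PV = $42,650.00 / 1.056373 = $40,374.00

$40,374.00


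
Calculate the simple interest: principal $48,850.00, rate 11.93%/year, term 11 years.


Formula: I = P * r * t
Substituting: I = $48,850.00 * 0.1193 * 11
Step: I = $48,850.00 * 1.3123
I = $64,105.86

$64,105.86


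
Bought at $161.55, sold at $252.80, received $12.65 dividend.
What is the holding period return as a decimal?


Formula: HPR = (P1 - P0 + D) / P0
Gain: $252.80 - $161.55 + $12.65 = $103.90
HPR = $103.90 / $161.55 = 0.6431

0.6431


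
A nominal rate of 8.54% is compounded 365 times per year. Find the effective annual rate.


Formula: EAR = (1 + r/m)^m - 1
Period rate: r/m = 0.0854 / 365 = 0.000234
Compounding: (1 + 0.000234)^365 = 1.089142
EAR = 1.089142 - 1 = 0.089142

0.089142


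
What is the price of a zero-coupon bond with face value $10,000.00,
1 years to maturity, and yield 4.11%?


Formula: Price = FV / (1 + r)^n
Substituting: Price = $10,000.00 / (1 + 0.0411)^1
Discount factor: (1.0411)^1 = 1.0411
Price = $10,000.00 / 1.0411 = $9,605.23

$9,605.23


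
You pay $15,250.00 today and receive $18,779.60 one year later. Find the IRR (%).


Formula: IRR = C1/C0 - 1
Substituting: IRR = $18,779.60 / $15,250.00 - 1
Ratio: 1.231449 - 1 = 0.231449
IRR = 23.1449%

23.1449%


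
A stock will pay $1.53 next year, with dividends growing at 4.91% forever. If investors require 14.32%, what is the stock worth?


Formula: P = D1 / (r - g)
Spread: r - g = 0.1432 - 0.0491 = 0.0941
Substituting: P = $1.53 / 0.0941
P = $16.26

$16.26


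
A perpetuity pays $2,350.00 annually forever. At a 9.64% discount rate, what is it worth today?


Formula: PV = C / r
Substituting: PV = $2,350.00 / 0.0964
PV = $24,377.59

$24,377.59


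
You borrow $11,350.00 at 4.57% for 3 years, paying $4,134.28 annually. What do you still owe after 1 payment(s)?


Formula: Balance = PV*(1+r)^k - PMT*((1+r)^k - 1)/r
Growth: (1 + 0.0457)^1 = 1.0457
Accumulated factor: ((1+r)^k - 1)/r = 1.0
Balance = $11,350.00 * 1.0457 - $4,134.28 * 1.0
Balance = $7,734.42

$7,734.42


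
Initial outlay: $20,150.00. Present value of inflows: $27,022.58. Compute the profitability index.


Formula: PI = PV(cash flows) / initial investment
Substituting: PI = $27,022.58 / $20,150.00
PI = 1.3411

1.3411


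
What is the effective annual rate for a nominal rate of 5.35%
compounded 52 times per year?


Formula: EAR = (1 + r/m)^m - 1
Period rate: r/m = 0.0535 / 52 = 0.001029
Compounding: (1 + 0.001029)^52 = 1.054928
EAR = 1.054928 - 1 = 0.054928

0.054928


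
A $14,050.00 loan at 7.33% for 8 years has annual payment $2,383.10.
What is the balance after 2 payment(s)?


Formula: Balance = PV*(1+r)^k - PMT*((1+r)^k - 1)/r
Growth: (1 + 0.0733)^2 = 1.151973
Accumulated factor: ((1+r)^k - 1)/r = 2.0733
Balance = $14,050.00 * 1.151973 - $2,383.10 * 2.0733
Balance = $11,244.34

$11,244.34


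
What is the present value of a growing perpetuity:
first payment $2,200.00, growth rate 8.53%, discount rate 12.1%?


Formula: PV = C / (r - g)
Spread: r - g = 0.121 - 0.0853 = 0.0357
Substituting: PV = $2,200.00 / 0.0357
PV = $61,624.65

$61,624.65


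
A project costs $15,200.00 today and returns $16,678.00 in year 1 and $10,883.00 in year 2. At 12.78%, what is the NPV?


Formula: NPV = C0 + C1/(1+r) + C2/(1+r)^2
Discount C1: $16,678.00 / (1 + 0.1278) = $14,788.08
Discount C2: $10,883.00 / (1 + 0.1278)^2 = $8,556.27
NPV = -$15,200.00 + $14,788.08 + $8,556.27 = $8,144.35

$8,144.35


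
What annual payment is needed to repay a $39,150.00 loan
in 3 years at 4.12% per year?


Formula: PMT = PV * r / (1 - (1+r)^(-n))
Denominator: 1 - (1 + 0.0412)^(-3) = 0.114074
Numerator: $39,150.00 * 0.0412 = 1612.98
PMT = 1612.98 / 0.114074 = $14,139.79

$14,139.79


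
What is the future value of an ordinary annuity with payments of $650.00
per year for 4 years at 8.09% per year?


Formula: FV = PMT * ((1+r)^n - 1) / r
Growth factor: (1 + 0.0809)^4 = 1.36503
Numerator: 1.36503 - 1 = 0.36503
FV = $650.00 * 0.36503 / 0.0809 = $2,932.87

$2,932.87


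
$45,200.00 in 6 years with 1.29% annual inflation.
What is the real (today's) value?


Formula: Real value = nominal / (1 + inflation)^years
Price level: (1 + 0.0129)^6 = 1.07994
Real value = $45,200.00 / 1.07994 = $41,854.20

$41,854.20


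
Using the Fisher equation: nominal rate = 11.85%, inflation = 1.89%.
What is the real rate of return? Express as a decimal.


Formula: (1 + r_real) = (1 + r_nom) / (1 + inflation)
Substituting: (1 + r_real) = 1.1185 / 1.0189
(1 + r_real) = 1.097752
r_real = 1.097752 - 1 = 0.097752

0.097752


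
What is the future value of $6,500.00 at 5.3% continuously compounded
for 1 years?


Formula: FV = P * e^(r*t)
Exponent: r*t = 0.053 * 1 = 0.053
e^(0.053) = 1.05443
FV = $6,500.00 * 1.05443 = $6,853.79

$6,853.79


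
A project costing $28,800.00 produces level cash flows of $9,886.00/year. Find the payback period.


Formula: Payback = investment / annual cash flow
Substituting: Payback = $28,800.00 / $9,886.00
Payback = 2.9132 years

2.9132 years


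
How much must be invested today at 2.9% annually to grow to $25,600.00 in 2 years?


Formula: PV = FV / (1 + r)^n
Substituting: PV = $25,600.00 / (1 + 0.029)^2
Discount factor: (1.029)^2 = 1.058841
PV = $25,600.00 / 1.058841 = $24,177.38

$24,177.38


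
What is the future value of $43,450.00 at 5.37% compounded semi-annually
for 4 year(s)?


Formula: FV = P * (1 + r/m)^(m*t)
Period rate: r/m = 0.0537 / 2 = 0.02685
Total periods: m*t = 2 * 4 = 8
Growth factor: (1 + 0.02685)^8 = 1.236107
FV = $43,450.00 * 1.236107 = $53,708.85

$53,708.85


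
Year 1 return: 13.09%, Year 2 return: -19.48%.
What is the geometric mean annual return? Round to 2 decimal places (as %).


Formula: Geometric mean = ((1+r1)*(1+r2))^(1/2) - 1
Product: (1 + 0.1309) * (1 + -0.1948) = 1.1309 * 0.8052 = 0.910601
Square root: 0.910601^0.5 = 0.954254
Geometric mean = 0.954254 - 1 = -0.045746
As percentage: -4.57%

-4.57%


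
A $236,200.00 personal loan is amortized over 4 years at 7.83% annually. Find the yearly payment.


Formula: PMT = PV * r / (1 - (1+r)^(-n))
Denominator: 1 - (1 + 0.0783)^(-4) = 0.260324
Numerator: $236,200.00 * 0.0783 = 18494.46
PMT = 18494.46 / 0.260324 = $71,044.03

$71,044.03


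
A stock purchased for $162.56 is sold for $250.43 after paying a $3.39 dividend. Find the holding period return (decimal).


Formula: HPR = (P1 - P0 + D) / P0
Gain: $250.43 - $162.56 + $3.39 = $91.26
HPR = $91.26 / $162.56 = 0.5614

0.5614


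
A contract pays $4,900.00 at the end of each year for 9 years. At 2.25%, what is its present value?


Formula: PV = PMT * (1 - (1+r)^(-n)) / r
Discount factor: (1 + 0.0225)^(-9) = 0.818522
Bracket: 1 - 0.818522 = 0.181478
PV = $4,900.00 * 0.181478 / 0.0225 = $39,521.96

$39,521.96


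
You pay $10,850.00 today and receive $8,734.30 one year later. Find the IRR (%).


Formula: IRR = C1/C0 - 1
Substituting: IRR = $8,734.30 / $10,850.00 - 1
Ratio: 0.805005 - 1 = -0.194995
IRR = -19.4995%

-19.4995%


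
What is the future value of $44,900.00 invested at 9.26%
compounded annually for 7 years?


Formula: FV = P * (1 + r)^n
Substituting: FV = $44,900.00 * (1 + 0.0926)^7
Growth factor: (1.0926)^7 = 1.858782
FV = $44,900.00 * 1.858782 = $83,459.30

$83,459.30


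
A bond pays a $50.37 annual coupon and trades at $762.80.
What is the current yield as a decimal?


Formula: Current yield = annual coupon / price
Substituting: CY = $50.37 / $762.80
CY = 0.066033

0.066033


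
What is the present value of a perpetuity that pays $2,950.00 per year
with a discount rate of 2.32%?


Formula: PV = C / r
Substituting: PV = $2,950.00 / 0.0232
PV = $127,155.17

$127,155.17


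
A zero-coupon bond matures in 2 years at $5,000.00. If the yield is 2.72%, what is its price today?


Formula: Price = FV / (1 + r)^n
Substituting: Price = $5,000.00 / (1 + 0.0272)^2
Discount factor: (1.0272)^2 = 1.05514
Price = $5,000.00 / 1.05514 = $4,738.71

$4,738.71


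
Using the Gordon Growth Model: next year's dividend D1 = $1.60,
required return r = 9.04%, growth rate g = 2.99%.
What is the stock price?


Formula: P = D1 / (r - g)
Spread: r - g = 0.0904 - 0.0299 = 0.0605
Substituting: P = $1.60 / 0.0605
P = $26.45

$26.45


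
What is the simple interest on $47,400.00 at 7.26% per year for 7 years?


Formula: I = P * r * t
Substituting: I = $47,400.00 * 0.0726 * 7
Step: I = $47,400.00 * 0.5082
I = $24,088.68

$24,088.68


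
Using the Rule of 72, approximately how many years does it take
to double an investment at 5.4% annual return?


Formula: Years ≈ 72 / r
Substituting: Years ≈ 72 / 5.4
Years ≈ 13.3

13.3 years


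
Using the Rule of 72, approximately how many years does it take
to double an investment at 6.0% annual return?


Formula: Years ≈ 72 / r
Substituting: Years ≈ 72 / 6.0
Years ≈ 12.0

12.0 years


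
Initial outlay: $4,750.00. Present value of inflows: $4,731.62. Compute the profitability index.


Formula: PI = PV(cash flows) / initial investment
Substituting: PI = $4,731.62 / $4,750.00
PI = 0.9961

0.9961


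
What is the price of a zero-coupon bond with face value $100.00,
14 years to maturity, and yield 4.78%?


Formula: Price = FV / (1 + r)^n
Substituting: Price = $100.00 / (1 + 0.0478)^14
Discount factor: (1.0478)^14 = 1.922638
Price = $100.00 / 1.922638 = $52.01

$52.01


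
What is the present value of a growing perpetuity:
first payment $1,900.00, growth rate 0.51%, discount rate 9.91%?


Formula: PV = C / (r - g)
Spread: r - g = 0.0991 - 0.0051 = 0.094
Substituting: PV = $1,900.00 / 0.094
PV = $20,212.77

$20,212.77


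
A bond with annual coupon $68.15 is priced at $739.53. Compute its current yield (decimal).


Formula: Current yield = annual coupon / price
Substituting: CY = $68.15 / $739.53
CY = 0.092153

0.092153


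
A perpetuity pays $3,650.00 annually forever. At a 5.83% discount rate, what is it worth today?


Formula: PV = C / r
Substituting: PV = $3,650.00 / 0.0583
PV = $62,607.20

$62,607.20


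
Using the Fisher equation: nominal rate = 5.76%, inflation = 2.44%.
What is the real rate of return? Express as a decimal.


Formula: (1 + r_real) = (1 + r_nom) / (1 + inflation)
Substituting: (1 + r_real) = 1.0576 / 1.0244
(1 + r_real) = 1.032409
r_real = 1.032409 - 1 = 0.032409

0.032409


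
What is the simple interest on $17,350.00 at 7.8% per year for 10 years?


Formula: I = P * r * t
Substituting: I = $17,350.00 * 0.078 * 10
Step: I = $17,350.00 * 0.78
I = $13,533.00

$13,533.00


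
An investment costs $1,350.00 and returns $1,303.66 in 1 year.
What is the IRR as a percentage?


Formula: IRR = C1/C0 - 1
Substituting: IRR = $1,303.66 / $1,350.00 - 1
Ratio: 0.965674 - 1 = -0.034326
IRR = -3.4326%

-3.4326%


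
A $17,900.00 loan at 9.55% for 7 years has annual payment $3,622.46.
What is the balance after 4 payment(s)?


Formula: Balance = PV*(1+r)^k - PMT*((1+r)^k - 1)/r
Growth: (1 + 0.0955)^4 = 1.440289
Accumulated factor: ((1+r)^k - 1)/r = 4.610352
Balance = $17,900.00 * 1.440289 - $3,622.46 * 4.610352
Balance = $9,080.35

$9,080.35


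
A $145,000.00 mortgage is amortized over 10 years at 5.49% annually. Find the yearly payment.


Formula: PMT = PV * r / (1 - (1+r)^(-n))
Denominator: 1 - (1 + 0.0549)^(-10) = 0.414014
Numerator: $145,000.00 * 0.0549 = 7960.5
PMT = 7960.5 / 0.414014 = $19,227.60

$19,227.60


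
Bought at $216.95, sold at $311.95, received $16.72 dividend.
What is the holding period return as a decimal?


Formula: HPR = (P1 - P0 + D) / P0
Gain: $311.95 - $216.95 + $16.72 = $111.72
HPR = $111.72 / $216.95 = 0.515

0.515


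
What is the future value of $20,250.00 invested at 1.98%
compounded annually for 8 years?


Formula: FV = P * (1 + r)^n
Substituting: FV = $20,250.00 * (1 + 0.0198)^8
Growth factor: (1.0198)^8 = 1.169823
FV = $20,250.00 * 1.169823 = $23,688.91

$23,688.91


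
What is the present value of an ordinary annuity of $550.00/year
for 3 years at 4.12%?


Formula: PV = PMT * (1 - (1+r)^(-n)) / r
Discount factor: (1 + 0.0412)^(-3) = 0.885926
Bracket: 1 - 0.885926 = 0.114074
PV = $550.00 * 0.114074 / 0.0412 = $1,522.83

$1,522.83


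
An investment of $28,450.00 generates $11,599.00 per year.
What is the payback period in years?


Formula: Payback = investment / annual cash flow
Substituting: Payback = $28,450.00 / $11,599.00
Payback = 2.4528 years

2.4528 years


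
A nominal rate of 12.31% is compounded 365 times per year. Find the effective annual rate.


Formula: EAR = (1 + r/m)^m - 1
Period rate: r/m = 0.1231 / 365 = 0.000337
Compounding: (1 + 0.000337)^365 = 1.130974
EAR = 1.130974 - 1 = 0.130974

0.130974


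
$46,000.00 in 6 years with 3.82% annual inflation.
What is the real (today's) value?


Formula: Real value = nominal / (1 + inflation)^years
Price level: (1 + 0.0382)^6 = 1.252236
Real value = $46,000.00 / 1.252236 = $36,734.29

$36,734.29


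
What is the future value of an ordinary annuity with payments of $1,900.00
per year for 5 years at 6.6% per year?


Formula: FV = PMT * ((1+r)^n - 1) / r
Growth factor: (1 + 0.066)^5 = 1.376531
Numerator: 1.376531 - 1 = 0.376531
FV = $1,900.00 * 0.376531 / 0.066 = $10,839.53

$10,839.53


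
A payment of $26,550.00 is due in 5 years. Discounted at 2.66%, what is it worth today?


Formula: PV = FV / (1 + r)^n
Substituting: PV = $26,550.00 / (1 + 0.0266)^5
Discount factor: (1.0266)^5 = 1.140266
PV = $26,550.00 / 1.140266 = $23,284.03

$23,284.03


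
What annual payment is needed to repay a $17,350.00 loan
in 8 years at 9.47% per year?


Formula: PMT = PV * r / (1 - (1+r)^(-n))
Denominator: 1 - (1 + 0.0947)^(-8) = 0.515115
Numerator: $17,350.00 * 0.0947 = 1643.045
PMT = 1643.045 / 0.515115 = $3,189.67

$3,189.67


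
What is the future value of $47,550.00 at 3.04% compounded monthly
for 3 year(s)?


Formula: FV = P * (1 + r/m)^(m*t)
Period rate: r/m = 0.0304 / 12 = 0.002533
Total periods: m*t = 12 * 3 = 36
Growth factor: (1 + 0.002533)^36 = 1.095362
FV = $47,550.00 * 1.095362 = $52,084.45

$52,084.45


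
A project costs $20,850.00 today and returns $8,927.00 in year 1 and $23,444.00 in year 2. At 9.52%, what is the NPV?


Formula: NPV = C0 + C1/(1+r) + C2/(1+r)^2
Discount C1: $8,927.00 / (1 + 0.0952) = $8,151.02
Discount C2: $23,444.00 / (1 + 0.0952)^2 = $19,545.41
NPV = -$20,850.00 + $8,151.02 + $19,545.41 = $6,846.44

$6,846.44


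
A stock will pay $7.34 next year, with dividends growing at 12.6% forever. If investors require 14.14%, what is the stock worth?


Formula: P = D1 / (r - g)
Spread: r - g = 0.1414 - 0.126 = 0.0154
Substituting: P = $7.34 / 0.0154
P = $476.62

$476.62


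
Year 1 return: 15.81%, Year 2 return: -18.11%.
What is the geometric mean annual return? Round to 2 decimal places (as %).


Formula: Geometric mean = ((1+r1)*(1+r2))^(1/2) - 1
Product: (1 + 0.1581) * (1 + -0.1811) = 1.1581 * 0.8189 = 0.948368
Square root: 0.948368^0.5 = 0.973842
Geometric mean = 0.973842 - 1 = -0.026158
As percentage: -2.62%

-2.62%


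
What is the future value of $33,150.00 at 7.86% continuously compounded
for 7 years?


Formula: FV = P * e^(r*t)
Exponent: r*t = 0.0786 * 7 = 0.5502
e^(0.5502) = 1.7336
FV = $33,150.00 * 1.7336 = $57,468.83

$57,468.83


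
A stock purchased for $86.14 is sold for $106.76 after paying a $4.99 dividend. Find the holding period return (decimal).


Formula: HPR = (P1 - P0 + D) / P0
Gain: $106.76 - $86.14 + $4.99 = $25.61
HPR = $25.61 / $86.14 = 0.2973

0.2973


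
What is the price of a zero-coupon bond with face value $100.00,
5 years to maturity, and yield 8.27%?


Formula: Price = FV / (1 + r)^n
Substituting: Price = $100.00 / (1 + 0.0827)^5
Discount factor: (1.0827)^5 = 1.487787
Price = $100.00 / 1.487787 = $67.21

$67.21


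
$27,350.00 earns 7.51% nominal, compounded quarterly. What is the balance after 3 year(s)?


Formula: FV = P * (1 + r/m)^(m*t)
Period rate: r/m = 0.0751 / 4 = 0.018775
Total periods: m*t = 4 * 3 = 12
Growth factor: (1 + 0.018775)^12 = 1.250084
FV = $27,350.00 * 1.250084 = $34,189.81

$34,189.81


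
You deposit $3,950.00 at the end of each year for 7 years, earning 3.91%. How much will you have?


Formula: FV = PMT * ((1+r)^n - 1) / r
Growth factor: (1 + 0.0391)^7 = 1.307981
Numerator: 1.307981 - 1 = 0.307981
FV = $3,950.00 * 0.307981 / 0.0391 = $31,113.16

$31,113.16


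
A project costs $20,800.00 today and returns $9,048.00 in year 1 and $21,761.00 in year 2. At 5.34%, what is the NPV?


Formula: NPV = C0 + C1/(1+r) + C2/(1+r)^2
Discount C1: $9,048.00 / (1 + 0.0534) = $8,589.33
Discount C2: $21,761.00 / (1 + 0.0534)^2 = $19,610.66
NPV = -$20,800.00 + $8,589.33 + $19,610.66 = $7,399.99

$7,399.99


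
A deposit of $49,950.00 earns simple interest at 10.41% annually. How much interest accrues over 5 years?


Formula: I = P * r * t
Substituting: I = $49,950.00 * 0.1041 * 5
Step: I = $49,950.00 * 0.5205
I = $25,998.98

$25,998.98


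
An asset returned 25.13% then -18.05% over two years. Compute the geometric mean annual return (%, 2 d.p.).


Formula: Geometric mean = ((1+r1)*(1+r2))^(1/2) - 1
Product: (1 + 0.2513) * (1 + -0.1805) = 1.2513 * 0.8195 = 1.02544
Square root: 1.02544^0.5 = 1.01264
Geometric mean = 1.01264 - 1 = 0.01264
As percentage: 1.26%

1.26%


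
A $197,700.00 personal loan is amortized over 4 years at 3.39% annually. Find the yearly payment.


Formula: PMT = PV * r / (1 - (1+r)^(-n))
Denominator: 1 - (1 + 0.0339)^(-4) = 0.124843
Numerator: $197,700.00 * 0.0339 = 6702.03
PMT = 6702.03 / 0.124843 = $53,683.57

$53,683.57


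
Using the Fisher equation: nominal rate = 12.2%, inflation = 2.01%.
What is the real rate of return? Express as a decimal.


Formula: (1 + r_real) = (1 + r_nom) / (1 + inflation)
Substituting: (1 + r_real) = 1.122 / 1.0201
(1 + r_real) = 1.099892
r_real = 1.099892 - 1 = 0.099892

0.099892


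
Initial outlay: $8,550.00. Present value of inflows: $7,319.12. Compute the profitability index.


Formula: PI = PV(cash flows) / initial investment
Substituting: PI = $7,319.12 / $8,550.00
PI = 0.856

0.856


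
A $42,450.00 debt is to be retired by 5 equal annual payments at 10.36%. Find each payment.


Formula: PMT = PV * r / (1 - (1+r)^(-n))
Denominator: 1 - (1 + 0.1036)^(-5) = 0.38914
Numerator: $42,450.00 * 0.1036 = 4397.82
PMT = 4397.82 / 0.38914 = $11,301.38

$11,301.38


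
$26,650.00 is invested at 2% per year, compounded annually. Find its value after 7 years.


Formula: FV = P * (1 + r)^n
Substituting: FV = $26,650.00 * (1 + 0.02)^7
Growth factor: (1.02)^7 = 1.148686
FV = $26,650.00 * 1.148686 = $30,612.47

$30,612.47


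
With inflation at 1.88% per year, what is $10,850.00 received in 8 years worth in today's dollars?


Formula: Real value = nominal / (1 + inflation)^years
Price level: (1 + 0.0188)^8 = 1.160677
Real value = $10,850.00 / 1.160677 = $9,347.99

$9,347.99


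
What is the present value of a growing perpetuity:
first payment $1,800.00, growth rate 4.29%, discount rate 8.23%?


Formula: PV = C / (r - g)
Spread: r - g = 0.0823 - 0.0429 = 0.0394
Substituting: PV = $1,800.00 / 0.0394
PV = $45,685.28

$45,685.28


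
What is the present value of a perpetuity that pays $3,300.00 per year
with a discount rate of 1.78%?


Formula: PV = C / r
Substituting: PV = $3,300.00 / 0.0178
PV = $185,393.26

$185,393.26


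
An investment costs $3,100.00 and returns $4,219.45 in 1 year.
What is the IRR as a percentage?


Formula: IRR = C1/C0 - 1
Substituting: IRR = $4,219.45 / $3,100.00 - 1
Ratio: 1.361113 - 1 = 0.361113
IRR = 36.1113%

36.1113%


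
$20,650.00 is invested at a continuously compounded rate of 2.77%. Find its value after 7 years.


Formula: FV = P * e^(r*t)
Exponent: r*t = 0.0277 * 7 = 0.1939
e^(0.1939) = 1.213975
FV = $20,650.00 * 1.213975 = $25,068.58

$25,068.58


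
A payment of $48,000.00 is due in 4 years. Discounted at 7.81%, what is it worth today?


Formula: PV = FV / (1 + r)^n
Substituting: PV = $48,000.00 / (1 + 0.0781)^4
Discount factor: (1.0781)^4 = 1.35094
PV = $48,000.00 / 1.35094 = $35,530.81

$35,530.81


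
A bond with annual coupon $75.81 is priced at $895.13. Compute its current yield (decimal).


Formula: Current yield = annual coupon / price
Substituting: CY = $75.81 / $895.13
CY = 0.084692

0.084692


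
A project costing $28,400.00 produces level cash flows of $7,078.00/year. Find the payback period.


Formula: Payback = investment / annual cash flow
Substituting: Payback = $28,400.00 / $7,078.00
Payback = 4.0124 years

4.0124 years


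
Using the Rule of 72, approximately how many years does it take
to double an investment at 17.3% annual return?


Formula: Years ≈ 72 / r
Substituting: Years ≈ 72 / 17.3
Years ≈ 4.2

4.2 years


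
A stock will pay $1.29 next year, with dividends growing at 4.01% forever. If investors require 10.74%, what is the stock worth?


Formula: P = D1 / (r - g)
Spread: r - g = 0.1074 - 0.0401 = 0.0673
Substituting: P = $1.29 / 0.0673
P = $19.17

$19.17


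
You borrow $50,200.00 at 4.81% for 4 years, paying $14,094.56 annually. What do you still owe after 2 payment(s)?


Formula: Balance = PV*(1+r)^k - PMT*((1+r)^k - 1)/r
Growth: (1 + 0.0481)^2 = 1.098514
Accumulated factor: ((1+r)^k - 1)/r = 2.0481
Balance = $50,200.00 * 1.098514 - $14,094.56 * 2.0481
Balance = $26,278.31

$26,278.31


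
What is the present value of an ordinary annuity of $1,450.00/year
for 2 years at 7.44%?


Formula: PV = PMT * (1 - (1+r)^(-n)) / r
Discount factor: (1 + 0.0744)^(-2) = 0.866299
Bracket: 1 - 0.866299 = 0.133701
PV = $1,450.00 * 0.133701 / 0.0744 = $2,605.72

$2,605.72


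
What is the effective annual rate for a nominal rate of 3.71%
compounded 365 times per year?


Formula: EAR = (1 + r/m)^m - 1
Period rate: r/m = 0.0371 / 365 = 0.000102
Compounding: (1 + 0.000102)^365 = 1.037795
EAR = 1.037795 - 1 = 0.037795

0.037795


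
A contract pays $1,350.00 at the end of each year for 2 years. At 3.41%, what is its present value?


Formula: PV = PMT * (1 - (1+r)^(-n)) / r
Discount factor: (1 + 0.0341)^(-2) = 0.935136
Bracket: 1 - 0.935136 = 0.064864
PV = $1,350.00 * 0.064864 / 0.0341 = $2,567.92

$2,567.92


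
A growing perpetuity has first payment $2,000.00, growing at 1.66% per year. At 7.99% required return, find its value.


Formula: PV = C / (r - g)
Spread: r - g = 0.0799 - 0.0166 = 0.0633
Substituting: PV = $2,000.00 / 0.0633
PV = $31,595.58

$31,595.58


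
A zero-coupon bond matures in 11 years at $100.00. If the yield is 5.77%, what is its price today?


Formula: Price = FV / (1 + r)^n
Substituting: Price = $100.00 / (1 + 0.0577)^11
Discount factor: (1.0577)^11 = 1.853478
Price = $100.00 / 1.853478 = $53.95

$53.95


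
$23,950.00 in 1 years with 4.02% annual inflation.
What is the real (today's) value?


Formula: Real value = nominal / (1 + inflation)^years
Price level: (1 + 0.0402)^1 = 1.0402
Real value = $23,950.00 / 1.0402 = $23,024.42

$23,024.42


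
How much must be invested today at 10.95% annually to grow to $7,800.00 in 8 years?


Formula: PV = FV / (1 + r)^n
Substituting: PV = $7,800.00 / (1 + 0.1095)^8
Discount factor: (1.1095)^8 = 2.296246
PV = $7,800.00 / 2.296246 = $3,396.85

$3,396.85


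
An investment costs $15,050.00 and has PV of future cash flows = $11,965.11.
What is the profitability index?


Formula: PI = PV(cash flows) / initial investment
Substituting: PI = $11,965.11 / $15,050.00
PI = 0.795

0.795


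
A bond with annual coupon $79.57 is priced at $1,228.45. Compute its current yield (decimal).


Formula: Current yield = annual coupon / price
Substituting: CY = $79.57 / $1,228.45
CY = 0.064773

0.064773


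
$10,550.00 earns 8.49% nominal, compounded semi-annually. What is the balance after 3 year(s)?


Formula: FV = P * (1 + r/m)^(m*t)
Period rate: r/m = 0.0849 / 2 = 0.04245
Total periods: m*t = 2 * 3 = 6
Growth factor: (1 + 0.04245)^6 = 1.283309
FV = $10,550.00 * 1.283309 = $13,538.92

$13,538.92


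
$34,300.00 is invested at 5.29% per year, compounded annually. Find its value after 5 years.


Formula: FV = P * (1 + r)^n
Substituting: FV = $34,300.00 * (1 + 0.0529)^5
Growth factor: (1.0529)^5 = 1.294004
FV = $34,300.00 * 1.294004 = $44,384.34

$44,384.34


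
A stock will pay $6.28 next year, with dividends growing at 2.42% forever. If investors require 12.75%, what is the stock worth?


Formula: P = D1 / (r - g)
Spread: r - g = 0.1275 - 0.0242 = 0.1033
Substituting: P = $6.28 / 0.1033
P = $60.79

$60.79


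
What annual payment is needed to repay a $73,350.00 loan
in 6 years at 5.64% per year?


Formula: PMT = PV * r / (1 - (1+r)^(-n))
Denominator: 1 - (1 + 0.0564)^(-6) = 0.280502
Numerator: $73,350.00 * 0.0564 = 4136.94
PMT = 4136.94 / 0.280502 = $14,748.35

$14,748.35


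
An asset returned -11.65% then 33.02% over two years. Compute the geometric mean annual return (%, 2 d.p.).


Formula: Geometric mean = ((1+r1)*(1+r2))^(1/2) - 1
Product: (1 + -0.1165) * (1 + 0.3302) = 0.8835 * 1.3302 = 1.175232
Square root: 1.175232^0.5 = 1.084081
Geometric mean = 1.084081 - 1 = 0.084081
As percentage: 8.41%

8.41%


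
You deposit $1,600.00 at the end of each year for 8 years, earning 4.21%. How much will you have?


Formula: FV = PMT * ((1+r)^n - 1) / r
Growth factor: (1 + 0.0421)^8 = 1.390834
Numerator: 1.390834 - 1 = 0.390834
FV = $1,600.00 * 0.390834 / 0.0421 = $14,853.53

$14,853.53


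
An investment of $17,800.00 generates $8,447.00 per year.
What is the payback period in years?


Formula: Payback = investment / annual cash flow
Substituting: Payback = $17,800.00 / $8,447.00
Payback = 2.1073 years

2.1073 years


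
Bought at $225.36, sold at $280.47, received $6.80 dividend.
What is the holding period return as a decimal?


Formula: HPR = (P1 - P0 + D) / P0
Gain: $280.47 - $225.36 + $6.80 = $61.91
HPR = $61.91 / $225.36 = 0.2747

0.2747


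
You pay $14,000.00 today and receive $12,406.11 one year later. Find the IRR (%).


Formula: IRR = C1/C0 - 1
Substituting: IRR = $12,406.11 / $14,000.00 - 1
Ratio: 0.886151 - 1 = -0.113849
IRR = -11.3849%

-11.3849%


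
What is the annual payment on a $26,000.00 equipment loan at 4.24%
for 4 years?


Formula: PMT = PV * r / (1 - (1+r)^(-n))
Denominator: 1 - (1 + 0.0424)^(-4) = 0.153041
Numerator: $26,000.00 * 0.0424 = 1102.4
PMT = 1102.4 / 0.153041 = $7,203.30

$7,203.30


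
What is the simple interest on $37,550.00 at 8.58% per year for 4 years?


Formula: I = P * r * t
Substituting: I = $37,550.00 * 0.0858 * 4
Step: I = $37,550.00 * 0.3432
I = $12,887.16

$12,887.16


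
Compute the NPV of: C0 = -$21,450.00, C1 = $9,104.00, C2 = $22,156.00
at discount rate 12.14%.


Formula: NPV = C0 + C1/(1+r) + C2/(1+r)^2
Discount C1: $9,104.00 / (1 + 0.1214) = $8,118.42
Discount C2: $22,156.00 / (1 + 0.1214)^2 = $17,618.55
NPV = -$21,450.00 + $8,118.42 + $17,618.55 = $4,286.98

$4,286.98


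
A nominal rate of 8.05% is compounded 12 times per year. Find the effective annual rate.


Formula: EAR = (1 + r/m)^m - 1
Period rate: r/m = 0.0805 / 12 = 0.006708
Compounding: (1 + 0.006708)^12 = 1.083538
EAR = 1.083538 - 1 = 0.083538

0.083538


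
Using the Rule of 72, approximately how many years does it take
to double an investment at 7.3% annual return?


Formula: Years ≈ 72 / r
Substituting: Years ≈ 72 / 7.3
Years ≈ 9.9

9.9 years


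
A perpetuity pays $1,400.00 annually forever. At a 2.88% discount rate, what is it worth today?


Formula: PV = C / r
Substituting: PV = $1,400.00 / 0.0288
PV = $48,611.11

$48,611.11


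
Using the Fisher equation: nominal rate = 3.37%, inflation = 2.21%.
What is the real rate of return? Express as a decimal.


Formula: (1 + r_real) = (1 + r_nom) / (1 + inflation)
Substituting: (1 + r_real) = 1.0337 / 1.0221
(1 + r_real) = 1.011349
r_real = 1.011349 - 1 = 0.011349

0.011349


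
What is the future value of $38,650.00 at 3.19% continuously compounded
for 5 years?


Formula: FV = P * e^(r*t)
Exponent: r*t = 0.0319 * 5 = 0.1595
e^(0.1595) = 1.172924
FV = $38,650.00 * 1.172924 = $45,333.52

$45,333.52


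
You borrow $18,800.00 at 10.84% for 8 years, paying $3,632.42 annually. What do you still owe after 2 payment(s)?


Formula: Balance = PV*(1+r)^k - PMT*((1+r)^k - 1)/r
Growth: (1 + 0.1084)^2 = 1.228551
Accumulated factor: ((1+r)^k - 1)/r = 2.1084
Balance = $18,800.00 * 1.228551 - $3,632.42 * 2.1084
Balance = $15,438.16

$15,438.16


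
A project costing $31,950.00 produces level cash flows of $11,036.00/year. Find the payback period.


Formula: Payback = investment / annual cash flow
Substituting: Payback = $31,950.00 / $11,036.00
Payback = 2.8951 years

2.8951 years


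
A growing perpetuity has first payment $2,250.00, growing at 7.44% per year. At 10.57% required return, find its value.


Formula: PV = C / (r - g)
Spread: r - g = 0.1057 - 0.0744 = 0.0313
Substituting: PV = $2,250.00 / 0.0313
PV = $71,884.98

$71,884.98


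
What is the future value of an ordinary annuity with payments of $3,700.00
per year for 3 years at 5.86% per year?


Formula: FV = PMT * ((1+r)^n - 1) / r
Growth factor: (1 + 0.0586)^3 = 1.186303
Numerator: 1.186303 - 1 = 0.186303
FV = $3,700.00 * 0.186303 / 0.0586 = $11,763.17

$11,763.17


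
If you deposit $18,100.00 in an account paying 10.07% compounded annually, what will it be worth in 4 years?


Formula: FV = P * (1 + r)^n
Substituting: FV = $18,100.00 * (1 + 0.1007)^4
Growth factor: (1.1007)^4 = 1.46783
FV = $18,100.00 * 1.46783 = $26,567.73

$26,567.73


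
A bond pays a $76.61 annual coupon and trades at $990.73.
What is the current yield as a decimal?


Formula: Current yield = annual coupon / price
Substituting: CY = $76.61 / $990.73
CY = 0.077327

0.077327
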